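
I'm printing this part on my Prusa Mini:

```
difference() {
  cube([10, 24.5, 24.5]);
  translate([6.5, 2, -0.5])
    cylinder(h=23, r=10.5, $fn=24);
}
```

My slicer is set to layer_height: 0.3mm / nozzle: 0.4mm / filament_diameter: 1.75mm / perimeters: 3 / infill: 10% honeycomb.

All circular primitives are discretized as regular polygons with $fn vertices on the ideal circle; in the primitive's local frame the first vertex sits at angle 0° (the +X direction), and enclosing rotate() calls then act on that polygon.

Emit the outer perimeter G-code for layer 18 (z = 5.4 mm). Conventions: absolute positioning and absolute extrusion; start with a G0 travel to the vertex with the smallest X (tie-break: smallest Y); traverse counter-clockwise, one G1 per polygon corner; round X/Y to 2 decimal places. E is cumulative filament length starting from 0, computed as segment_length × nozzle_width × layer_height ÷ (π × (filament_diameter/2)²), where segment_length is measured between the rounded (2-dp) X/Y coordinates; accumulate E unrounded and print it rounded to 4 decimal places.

At z = 5.4 mm: the cube is present — its section is the full 10×24.5 rectangle; the cylinder at (6.5, 2): section is a regular 24-gon, circumradius r=10.5; Subtracting the remaining from the first: starting from the 10×24.5 cube, the r=10.5 cylinder at (6.5, 2) partially overlaps it — only the 119.03 mm² overlap (of its 342.42 mm²) is removed, clipping the outline — 1 connected region. The outline is a single polygon with 8 vertices. Extrusion per mm of travel: 0.4 × 0.3 / (π × 0.875²) = 0.049890. Accumulating E over each segment gives final E = 2.3796.

G0 X0.00 Y10.13 Z5.40
G1 X1.25 Y11.09 E0.0786
G1 X3.78 Y12.14 E0.2153
G1 X6.50 Y12.50 E0.3522
G1 X9.22 Y12.14 E0.4891
G1 X10.00 Y11.82 E0.5311
G1 X10.00 Y24.50 E1.1637
G1 X0.00 Y24.50 E1.6626
G1 X0.00 Y10.13 E2.3796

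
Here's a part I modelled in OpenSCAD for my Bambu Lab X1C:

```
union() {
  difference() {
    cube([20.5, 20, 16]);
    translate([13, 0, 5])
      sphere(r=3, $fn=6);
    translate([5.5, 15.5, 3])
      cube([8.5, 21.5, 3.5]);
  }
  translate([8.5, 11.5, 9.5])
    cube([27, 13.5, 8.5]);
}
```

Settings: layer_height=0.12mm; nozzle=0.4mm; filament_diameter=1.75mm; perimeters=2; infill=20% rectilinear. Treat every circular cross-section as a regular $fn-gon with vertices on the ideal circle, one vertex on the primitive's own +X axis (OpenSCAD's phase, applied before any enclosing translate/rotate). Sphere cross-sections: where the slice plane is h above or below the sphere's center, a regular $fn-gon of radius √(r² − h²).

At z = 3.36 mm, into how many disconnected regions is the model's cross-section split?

At z = 3.36 mm: the 20.5×20 cube contributes its full rectangle; the r=3 sphere at (13, 0) contributes a regular 6-gon of circumradius √(3²−1.64²) = 2.512; the cube at (5.5, 15.5) is present — its section is the full 8.5×21.5 rectangle; After the difference (first − rest): starting from the 20.5×20 cube, the r=3 sphere at (13, 0) partially overlaps it — only the 8.20 mm² overlap (of its 16.39 mm²) is removed, clipping the outline; the 8.5×21.5 cube at (5.5, 15.5) partially overlaps it — only the 38.25 mm² overlap (of its 182.75 mm²) is removed, clipping the outline — 1 connected region; the cube at (8.5, 11.5) is not intersected at this z (z outside [9.5, 18]); Taking the union: only the result so far is present, so the union is just that shape — 1 connected region. The result has 1 disconnected region.

1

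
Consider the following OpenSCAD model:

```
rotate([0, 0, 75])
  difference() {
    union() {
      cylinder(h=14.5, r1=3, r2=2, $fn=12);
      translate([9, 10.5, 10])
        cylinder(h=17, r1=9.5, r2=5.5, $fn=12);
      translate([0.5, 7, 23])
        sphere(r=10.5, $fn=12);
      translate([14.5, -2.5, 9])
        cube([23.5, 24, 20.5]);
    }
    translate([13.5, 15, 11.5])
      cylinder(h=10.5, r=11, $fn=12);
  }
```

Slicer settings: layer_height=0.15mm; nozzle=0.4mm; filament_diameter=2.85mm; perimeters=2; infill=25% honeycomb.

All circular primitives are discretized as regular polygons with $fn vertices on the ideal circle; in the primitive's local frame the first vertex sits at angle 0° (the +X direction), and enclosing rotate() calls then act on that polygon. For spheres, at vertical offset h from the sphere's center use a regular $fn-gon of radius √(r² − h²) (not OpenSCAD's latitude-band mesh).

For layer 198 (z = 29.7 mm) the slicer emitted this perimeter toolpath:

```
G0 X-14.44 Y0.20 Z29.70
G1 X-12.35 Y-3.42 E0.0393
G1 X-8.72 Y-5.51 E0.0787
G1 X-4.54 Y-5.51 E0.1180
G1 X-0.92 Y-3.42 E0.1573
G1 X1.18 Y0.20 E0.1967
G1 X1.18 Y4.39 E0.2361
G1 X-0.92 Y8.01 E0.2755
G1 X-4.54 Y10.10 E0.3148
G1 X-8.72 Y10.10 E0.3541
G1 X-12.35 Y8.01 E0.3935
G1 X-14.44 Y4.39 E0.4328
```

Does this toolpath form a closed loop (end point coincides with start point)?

no

Start point (G0): (-14.44, 0.20). End point (last G1): the path does not return to the start — open.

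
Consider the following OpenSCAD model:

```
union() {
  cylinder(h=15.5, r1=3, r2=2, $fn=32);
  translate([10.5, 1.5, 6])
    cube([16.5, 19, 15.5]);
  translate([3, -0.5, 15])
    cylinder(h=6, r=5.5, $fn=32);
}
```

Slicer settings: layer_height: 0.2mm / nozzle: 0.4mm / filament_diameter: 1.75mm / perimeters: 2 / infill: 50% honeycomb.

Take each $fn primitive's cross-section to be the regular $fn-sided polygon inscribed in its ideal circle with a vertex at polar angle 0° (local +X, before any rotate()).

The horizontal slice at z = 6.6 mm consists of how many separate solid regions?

At z = 6.6 mm: the cone contributes a regular 32-gon of circumradius 2.574 (interpolated between r1=3 and r2=2 at t=0.426); the 16.5×19 cube at (10.5, 1.5) contributes its full rectangle; the cylinder at (3, -0.5) is absent (z outside [15, 21]); Taking the union: the 2 present regions are separate (no shared area or edge), so areas and boundary lengths simply add and each stays a separate island — 2 connected regions. The result has 2 disconnected regions.

2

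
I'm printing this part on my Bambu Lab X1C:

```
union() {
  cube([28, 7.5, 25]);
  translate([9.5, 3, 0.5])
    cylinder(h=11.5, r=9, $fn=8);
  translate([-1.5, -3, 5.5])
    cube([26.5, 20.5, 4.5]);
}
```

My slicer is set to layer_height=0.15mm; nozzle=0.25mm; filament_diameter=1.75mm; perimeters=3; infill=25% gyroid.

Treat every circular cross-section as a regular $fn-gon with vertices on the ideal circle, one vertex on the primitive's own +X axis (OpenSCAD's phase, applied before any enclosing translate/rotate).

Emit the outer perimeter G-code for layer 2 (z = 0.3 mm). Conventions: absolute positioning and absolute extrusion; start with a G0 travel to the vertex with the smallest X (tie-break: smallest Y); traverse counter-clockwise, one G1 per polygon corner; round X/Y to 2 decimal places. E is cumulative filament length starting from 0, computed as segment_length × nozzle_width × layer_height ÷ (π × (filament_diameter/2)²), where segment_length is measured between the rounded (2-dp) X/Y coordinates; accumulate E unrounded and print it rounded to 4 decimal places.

At z = 0.3 mm: the 28×7.5 cube contributes its full rectangle; the cylinder at (9.5, 3) is absent (z outside [0.5, 12]); the cube at (-1.5, -3) does not reach this height (z outside [5.5, 10]); Taking the union: only the 28×7.5 cube is present, so the union is just that shape — 1 connected region. The outline is a single polygon with 4 vertices. Extrusion per mm of travel: 0.25 × 0.15 / (π × 0.875²) = 0.015591. Accumulating E over each segment gives final E = 1.1069.

G0 X0.00 Y0.00 Z0.30
G1 X28.00 Y0.00 E0.4365
G1 X28.00 Y7.50 E0.5535
G1 X0.00 Y7.50 E0.9900
G1 X0.00 Y0.00 E1.1069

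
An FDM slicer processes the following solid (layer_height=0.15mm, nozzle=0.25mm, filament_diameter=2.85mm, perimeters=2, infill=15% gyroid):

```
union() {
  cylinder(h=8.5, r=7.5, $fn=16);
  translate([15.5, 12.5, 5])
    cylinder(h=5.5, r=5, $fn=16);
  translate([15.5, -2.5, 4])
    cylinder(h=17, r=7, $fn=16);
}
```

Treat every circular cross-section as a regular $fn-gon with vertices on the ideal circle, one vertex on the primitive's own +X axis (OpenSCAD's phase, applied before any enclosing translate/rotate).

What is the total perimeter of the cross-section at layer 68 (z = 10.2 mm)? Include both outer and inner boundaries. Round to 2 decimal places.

At z = 10.2 mm: the cylinder is not intersected at this z (z outside [0, 8.5]); the r=5 cylinder at (15.5, 12.5) contributes a regular 16-gon of circumradius 5 (perimeter = 2·16·5.000·sin(180°/16) = 31.21 mm); the cylinder at (15.5, -2.5): section is a regular 16-gon, circumradius r=7 (perimeter = 2·16·7.000·sin(180°/16) = 43.70 mm); Taking the union: the 2 present regions are separate (no shared area or edge), so areas and boundary lengths simply add and each stays a separate island — boundary = 74.91 mm. Overall, the cross-section has 2 separate islands. Total boundary length (outer) = 74.91 mm.

74.91 mm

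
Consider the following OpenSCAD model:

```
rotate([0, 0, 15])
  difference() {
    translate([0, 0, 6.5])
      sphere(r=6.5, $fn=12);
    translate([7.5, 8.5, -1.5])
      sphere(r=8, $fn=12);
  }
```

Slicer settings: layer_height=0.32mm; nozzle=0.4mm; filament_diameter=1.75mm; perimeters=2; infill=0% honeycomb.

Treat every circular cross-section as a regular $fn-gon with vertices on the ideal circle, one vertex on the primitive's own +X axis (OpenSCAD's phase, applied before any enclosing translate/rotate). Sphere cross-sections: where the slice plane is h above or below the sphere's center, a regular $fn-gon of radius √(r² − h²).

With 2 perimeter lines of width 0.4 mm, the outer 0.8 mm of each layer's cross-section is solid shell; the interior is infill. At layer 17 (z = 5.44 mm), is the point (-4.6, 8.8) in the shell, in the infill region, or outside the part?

At z = 5.44 mm: the r=6.5 sphere slices to a regular 12-gon of circumradius 6.413 (√(r²−h²) with h=1.06 from center); the r=8 sphere at (7.5, 8.5) contributes a regular 12-gon of circumradius √(8²−6.94²) = 3.979; Taking the first minus the rest: starting from the r=6.5 sphere, the r=8 sphere at (7.5, 8.5) misses the remaining region (no effect) — 1 connected region; (whole slice rotated 15° about Z — lengths, areas and connectivity unchanged). Overall, the cross-section is a single solid region. Undo the 15° rotation: the query point maps to (-2.166, 9.691) in the un-rotated model frame. The nearest boundary edge runs (-3.21, 5.55)→(0.00, 6.41); distance from the point to it = 3.73 mm. The point is not inside any of the regions above, so it lies outside the cross-section (3.73 mm from the nearest boundary).

outside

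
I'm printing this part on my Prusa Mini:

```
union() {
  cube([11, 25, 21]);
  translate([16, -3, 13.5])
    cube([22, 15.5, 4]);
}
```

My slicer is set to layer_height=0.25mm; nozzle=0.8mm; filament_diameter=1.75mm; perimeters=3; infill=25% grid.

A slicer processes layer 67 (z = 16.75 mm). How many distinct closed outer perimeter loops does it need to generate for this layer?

At z = 16.75 mm: the 11×25 cube contributes its full rectangle; the cube at (16, -3) is present — its section is the full 22×15.5 rectangle; Merging all regions: the 2 present regions are separate (no shared area or edge), so areas and boundary lengths simply add and each stays a separate island — 2 connected regions. The result has 2 disconnected regions.

2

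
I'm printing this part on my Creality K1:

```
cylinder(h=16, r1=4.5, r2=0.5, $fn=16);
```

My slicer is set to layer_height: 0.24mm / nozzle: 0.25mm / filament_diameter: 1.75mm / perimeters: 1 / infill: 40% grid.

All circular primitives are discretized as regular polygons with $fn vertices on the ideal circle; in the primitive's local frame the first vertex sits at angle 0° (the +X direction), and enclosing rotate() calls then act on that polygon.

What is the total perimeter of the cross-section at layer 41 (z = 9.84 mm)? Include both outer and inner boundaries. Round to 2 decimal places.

12.74 mm

At z = 9.84 mm: the cone: at t=0.615 of its height the radius interpolates to r₁+(r₂−r₁)t = 2.040, giving a regular 16-gon of that circumradius (perimeter = 2·16·2.040·sin(180°/16) = 12.74 mm). Overall, the cross-section is a single solid region. Total boundary length (outer) = 12.74 mm.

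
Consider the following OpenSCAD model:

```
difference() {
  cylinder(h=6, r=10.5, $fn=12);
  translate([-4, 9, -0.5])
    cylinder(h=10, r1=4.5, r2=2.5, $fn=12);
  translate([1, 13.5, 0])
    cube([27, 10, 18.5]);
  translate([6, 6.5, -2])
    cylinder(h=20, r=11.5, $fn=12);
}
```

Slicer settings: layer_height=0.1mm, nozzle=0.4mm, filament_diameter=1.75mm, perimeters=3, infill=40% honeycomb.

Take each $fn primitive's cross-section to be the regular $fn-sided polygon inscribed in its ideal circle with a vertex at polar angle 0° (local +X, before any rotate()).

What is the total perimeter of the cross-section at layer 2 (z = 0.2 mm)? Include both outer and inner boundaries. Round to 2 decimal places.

At z = 0.2 mm: the r=10.5 cylinder contributes a regular 12-gon of circumradius 10.5 (perimeter = 2·12·10.500·sin(180°/12) = 65.22 mm); the cone at (-4, 9): at t=0.070 of its height the radius interpolates to r₁+(r₂−r₁)t = 4.360, giving a regular 12-gon of that circumradius (perimeter = 2·12·4.360·sin(180°/12) = 27.08 mm); the cube at (1, 13.5) (footprint 27×10) is included at this height (perimeter 74.00 mm); the cylinder at (6, 6.5): section is a regular 12-gon, circumradius r=11.5 (perimeter = 2·12·11.500·sin(180°/12) = 71.43 mm); After the difference (first − rest): starting from the r=10.5 cylinder, the cone at (-4, 9) partially overlaps it — only the 29.36 mm² overlap (of its 57.03 mm²) is removed, clipping the outline; the 27×10 cube at (1, 13.5) misses the remaining region (no effect); the r=11.5 cylinder at (6, 6.5) partially overlaps it — only the 153.91 mm² overlap (of its 396.75 mm²) is removed, clipping the outline — boundary = 58.83 mm. Overall, the cross-section is a single solid region. Total boundary length (outer) = 58.83 mm.

58.83 mm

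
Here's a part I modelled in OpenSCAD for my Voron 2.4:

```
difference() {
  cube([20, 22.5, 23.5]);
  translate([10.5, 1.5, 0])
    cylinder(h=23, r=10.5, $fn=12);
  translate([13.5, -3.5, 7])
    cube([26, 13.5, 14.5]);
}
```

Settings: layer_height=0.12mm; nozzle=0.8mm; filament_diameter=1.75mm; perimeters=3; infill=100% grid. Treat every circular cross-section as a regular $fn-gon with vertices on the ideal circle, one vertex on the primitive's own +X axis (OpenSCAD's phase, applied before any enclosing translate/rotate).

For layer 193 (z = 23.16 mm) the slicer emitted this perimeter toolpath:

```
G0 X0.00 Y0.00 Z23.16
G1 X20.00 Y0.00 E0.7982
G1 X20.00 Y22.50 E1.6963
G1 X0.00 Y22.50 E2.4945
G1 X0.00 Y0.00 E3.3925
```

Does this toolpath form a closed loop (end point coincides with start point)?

Start point (G0): (0.00, 0.00). End point (last G1): the path returns to the start — closed.

yes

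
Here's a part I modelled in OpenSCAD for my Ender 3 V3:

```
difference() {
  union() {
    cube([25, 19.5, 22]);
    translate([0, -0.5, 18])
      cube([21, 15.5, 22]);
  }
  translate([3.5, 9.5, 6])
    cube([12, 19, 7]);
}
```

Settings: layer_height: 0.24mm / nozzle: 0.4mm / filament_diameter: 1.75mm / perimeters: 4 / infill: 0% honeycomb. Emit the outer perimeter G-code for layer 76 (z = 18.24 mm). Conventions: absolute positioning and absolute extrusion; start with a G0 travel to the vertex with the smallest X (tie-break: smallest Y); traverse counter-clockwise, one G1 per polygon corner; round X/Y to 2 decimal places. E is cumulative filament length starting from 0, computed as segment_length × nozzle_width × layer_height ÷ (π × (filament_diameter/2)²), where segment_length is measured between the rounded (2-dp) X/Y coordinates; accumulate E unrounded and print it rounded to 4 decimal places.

G0 X0.00 Y-0.50 Z18.24
G1 X21.00 Y-0.50 E0.8382
G1 X21.00 Y0.00 E0.8581
G1 X25.00 Y0.00 E1.0178
G1 X25.00 Y19.50 E1.7960
G1 X0.00 Y19.50 E2.7939
G1 X0.00 Y-0.50 E3.5921

At z = 18.24 mm: the 25×19.5 cube contributes its full rectangle; the 21×15.5 cube at (0, -0.5) contributes its full rectangle; Taking the union: the regions partially overlap (shared area 315.00 mm²), so overlapping operands fuse into one piece — 1 connected region; the cube at (3.5, 9.5) is absent (z outside [6, 13]); Subtracting the remaining from the first: none of the subtracted shapes is present at this height, so the result so far is unchanged — 1 connected region. The outline is a single polygon with 6 vertices. Extrusion per mm of travel: 0.4 × 0.24 / (π × 0.875²) = 0.039912. Accumulating E over each segment gives final E = 3.5921.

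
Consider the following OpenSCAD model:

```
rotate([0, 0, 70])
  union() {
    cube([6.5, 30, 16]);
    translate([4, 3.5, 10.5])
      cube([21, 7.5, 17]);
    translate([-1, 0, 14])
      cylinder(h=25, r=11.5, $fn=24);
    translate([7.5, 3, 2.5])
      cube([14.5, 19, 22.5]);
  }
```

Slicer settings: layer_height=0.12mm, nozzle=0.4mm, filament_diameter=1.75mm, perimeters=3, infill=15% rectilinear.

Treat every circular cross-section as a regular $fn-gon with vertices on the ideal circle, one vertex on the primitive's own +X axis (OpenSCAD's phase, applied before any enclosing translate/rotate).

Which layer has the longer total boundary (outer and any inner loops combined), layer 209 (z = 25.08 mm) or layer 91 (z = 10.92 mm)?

Layer 209 (z = 25.08): the cube is absent (z outside [0, 16]); the cube at (4, 3.5) is present — its section is the full 21×7.5 rectangle (perimeter 57.00 mm); the cylinder at (-1, 0): section is a regular 24-gon, circumradius r=11.5 (perimeter = 2·24·11.500·sin(180°/24) = 72.05 mm); the cube at (7.5, 3) is not intersected at this z (z outside [2.5, 25]); Combining (union): the regions partially overlap (shared area 25.51 mm²), so the edge portions inside another operand are dropped and the merged outline is re-measured after clipping — boundary = 107.14 mm; (whole slice rotated 70° about Z — lengths, areas and connectivity unchanged). So its perimeter = 107.14 mm. Layer 91 (z = 10.92): the 6.5×30 cube contributes its full rectangle (perimeter 73.00 mm); the 21×7.5 cube at (4, 3.5) contributes its full rectangle (perimeter 57.00 mm); the cylinder at (-1, 0) is not intersected at this z (z outside [14, 39]); the cube at (7.5, 3) is present — its section is the full 14.5×19 rectangle (perimeter 67.00 mm); Merging all regions: the regions partially overlap (shared area 127.50 mm²), so the edge portions inside another operand are dropped and the merged outline is re-measured after clipping — boundary = 133.00 mm; (rotated 70° about Z; rotation is an isometry so areas/perimeters/island counts are preserved). So its perimeter = 133.00 mm. Layer 91 is larger (133.00 vs 107.14 mm).

layer 91 (z = 10.92 mm)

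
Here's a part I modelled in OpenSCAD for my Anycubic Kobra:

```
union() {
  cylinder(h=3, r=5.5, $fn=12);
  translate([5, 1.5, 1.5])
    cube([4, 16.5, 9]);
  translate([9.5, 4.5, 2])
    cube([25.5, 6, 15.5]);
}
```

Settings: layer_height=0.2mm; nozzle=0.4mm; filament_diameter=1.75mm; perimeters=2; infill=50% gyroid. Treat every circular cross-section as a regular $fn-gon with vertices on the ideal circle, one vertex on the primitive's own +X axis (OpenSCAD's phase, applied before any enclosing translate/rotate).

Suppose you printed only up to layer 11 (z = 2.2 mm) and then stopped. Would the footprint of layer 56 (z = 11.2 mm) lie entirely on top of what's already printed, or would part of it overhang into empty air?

Compare the two slices. At z = 2.2: the cylinder: section is a regular 12-gon, circumradius r=5.5 (area = (12/2)·5.500²·sin(360°/12) = 90.75 mm²); the cube at (5, 1.5) (footprint 4×16.5) is included at this height (area 66.00 mm²); the cube at (9.5, 4.5) (footprint 25.5×6) is included at this height (area 153.00 mm²); Merging all regions: the regions partially overlap — summed areas 309.75 mm² minus the doubly-counted overlap 0.02 mm² gives 309.73 mm² — area = 309.73 mm². At z = 11.2: the cylinder is not intersected at this z (z outside [0, 3]); the cube at (5, 1.5) is not intersected at this z (z outside [1.5, 10.5]); the cube at (9.5, 4.5) is present — its section is the full 25.5×6 rectangle (area 153.00 mm²); Taking the union: only the 25.5×6 cube at (9.5, 4.5) is present, so the union is just that shape — area = 153.00 mm². Checking containment: the cross-section at z = 11.2 is a subset of the cross-section at z = 2.2.

entirely on top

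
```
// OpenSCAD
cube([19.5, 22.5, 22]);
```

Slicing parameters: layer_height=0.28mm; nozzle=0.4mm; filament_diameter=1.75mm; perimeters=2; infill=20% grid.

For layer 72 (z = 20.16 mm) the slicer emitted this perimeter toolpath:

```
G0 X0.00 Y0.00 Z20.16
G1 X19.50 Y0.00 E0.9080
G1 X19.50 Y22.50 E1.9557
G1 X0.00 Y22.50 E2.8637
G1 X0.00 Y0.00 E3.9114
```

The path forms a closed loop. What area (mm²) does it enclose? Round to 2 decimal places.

438.75 mm²

Apply the shoelace formula to the sequence of (X, Y) vertices; enclosed area = 438.75 mm².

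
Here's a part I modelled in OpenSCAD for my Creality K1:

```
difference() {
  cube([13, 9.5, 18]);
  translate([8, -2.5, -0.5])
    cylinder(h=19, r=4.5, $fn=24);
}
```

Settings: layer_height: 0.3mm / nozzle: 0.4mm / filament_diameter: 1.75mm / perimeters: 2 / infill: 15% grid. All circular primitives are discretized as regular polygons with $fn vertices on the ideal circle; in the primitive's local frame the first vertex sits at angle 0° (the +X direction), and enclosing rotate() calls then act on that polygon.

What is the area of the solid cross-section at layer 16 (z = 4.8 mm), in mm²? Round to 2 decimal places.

At z = 4.8 mm: the cube (footprint 13×9.5) is included at this height (area 123.50 mm²); the r=4.5 cylinder at (8, -2.5) contributes a regular 24-gon of circumradius 4.5 (area = (24/2)·4.500²·sin(360°/24) = 62.89 mm²); Taking the first minus the rest: starting from the 13×9.5 cube (123.50 mm²), the r=4.5 cylinder at (8, -2.5) partially overlaps it — only the 10.30 mm² overlap (of its 62.89 mm²) is removed, clipping the outline — area = 113.20 mm². Overall, the cross-section is a single solid region. Net area = 113.20 mm².

113.20 mm²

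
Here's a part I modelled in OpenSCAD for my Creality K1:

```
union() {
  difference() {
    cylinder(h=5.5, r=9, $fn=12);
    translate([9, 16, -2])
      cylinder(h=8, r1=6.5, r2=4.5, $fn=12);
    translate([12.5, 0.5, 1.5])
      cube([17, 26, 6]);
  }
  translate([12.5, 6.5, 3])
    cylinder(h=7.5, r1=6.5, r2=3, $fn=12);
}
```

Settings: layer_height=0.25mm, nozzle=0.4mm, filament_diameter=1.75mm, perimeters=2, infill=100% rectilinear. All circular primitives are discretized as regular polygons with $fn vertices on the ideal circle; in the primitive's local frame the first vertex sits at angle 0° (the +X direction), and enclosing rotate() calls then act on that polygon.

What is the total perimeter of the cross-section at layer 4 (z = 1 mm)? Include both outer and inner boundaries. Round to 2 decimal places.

At z = 1 mm: the r=9 cylinder gives a regular 12-gon of circumradius 9 (constant along its height) (perimeter = 2·12·9.000·sin(180°/12) = 55.90 mm); the cone at (9, 16) (r1=6.5→r2=4.5) has section circumradius 5.750 here — a regular 12-gon (perimeter = 2·12·5.750·sin(180°/12) = 35.72 mm); the cube at (12.5, 0.5) is not intersected at this z (z outside [1.5, 7.5]); Taking the first minus the rest: starting from the r=9 cylinder, the cone at (9, 16) misses the remaining region (no effect) — boundary = 55.90 mm; the cone at (12.5, 6.5) does not reach this height (z outside [3, 10.5]); Combining (union): only the result so far is present, so the union is just that shape — boundary = 55.90 mm. Overall, the cross-section is a single solid region. Total boundary length (outer) = 55.90 mm.

55.90 mm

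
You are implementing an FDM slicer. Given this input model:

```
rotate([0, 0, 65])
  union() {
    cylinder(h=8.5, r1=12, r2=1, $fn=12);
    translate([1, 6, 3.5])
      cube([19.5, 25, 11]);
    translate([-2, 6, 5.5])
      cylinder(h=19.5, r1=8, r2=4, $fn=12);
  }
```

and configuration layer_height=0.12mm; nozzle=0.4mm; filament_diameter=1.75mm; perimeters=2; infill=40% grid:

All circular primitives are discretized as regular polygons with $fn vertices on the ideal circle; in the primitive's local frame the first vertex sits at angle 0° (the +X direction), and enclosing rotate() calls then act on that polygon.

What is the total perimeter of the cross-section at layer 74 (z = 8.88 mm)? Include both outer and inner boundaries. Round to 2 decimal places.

At z = 8.88 mm: the cone is not intersected at this z (z outside [0, 8.5]); the cube at (1, 6) (footprint 19.5×25) is included at this height (perimeter 89.00 mm); the cone at (-2, 6) (r1=8→r2=4) has section circumradius 7.307 here — a regular 12-gon (perimeter = 2·12·7.307·sin(180°/12) = 45.39 mm); Merging all regions: the regions partially overlap (shared area 19.33 mm²), so the edge portions inside another operand are dropped and the merged outline is re-measured after clipping — boundary = 115.34 mm; (rotated 65° about Z; rotation is an isometry so areas/perimeters/island counts are preserved). Overall, the cross-section is a single solid region. Total boundary length (outer) = 115.34 mm.

115.34 mm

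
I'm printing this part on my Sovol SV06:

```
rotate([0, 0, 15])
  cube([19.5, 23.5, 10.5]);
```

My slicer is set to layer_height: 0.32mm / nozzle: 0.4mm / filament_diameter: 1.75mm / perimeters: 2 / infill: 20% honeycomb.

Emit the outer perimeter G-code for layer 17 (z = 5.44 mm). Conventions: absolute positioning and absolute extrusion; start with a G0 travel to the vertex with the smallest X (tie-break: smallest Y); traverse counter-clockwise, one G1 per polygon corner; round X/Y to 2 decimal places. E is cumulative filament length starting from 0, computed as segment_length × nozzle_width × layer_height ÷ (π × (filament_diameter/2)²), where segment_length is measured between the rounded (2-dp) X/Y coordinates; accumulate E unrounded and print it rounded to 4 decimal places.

At z = 5.44 mm: the cube is present — its section is the full 19.5×23.5 rectangle; (whole slice rotated 15° about Z — lengths, areas and connectivity unchanged). The outline is a single polygon with 4 vertices. Extrusion per mm of travel: 0.4 × 0.32 / (π × 0.875²) = 0.053216. Accumulating E over each segment gives final E = 4.5768.

G0 X-6.08 Y22.70 Z5.44
G1 X0.00 Y0.00 E1.2506
G1 X18.84 Y5.05 E2.2886
G1 X12.75 Y27.75 E3.5393
G1 X-6.08 Y22.70 E4.5768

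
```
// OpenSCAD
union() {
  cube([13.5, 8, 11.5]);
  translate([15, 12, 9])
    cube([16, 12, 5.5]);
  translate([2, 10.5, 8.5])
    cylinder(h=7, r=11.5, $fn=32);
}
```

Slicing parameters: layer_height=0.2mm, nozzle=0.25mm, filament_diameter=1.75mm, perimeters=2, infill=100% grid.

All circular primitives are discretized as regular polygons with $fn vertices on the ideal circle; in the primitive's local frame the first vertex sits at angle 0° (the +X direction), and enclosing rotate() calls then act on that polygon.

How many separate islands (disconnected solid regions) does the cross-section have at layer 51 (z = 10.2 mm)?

At z = 10.2 mm: the cube is present — its section is the full 13.5×8 rectangle; the cube at (15, 12) (footprint 16×12) is included at this height; the r=11.5 cylinder at (2, 10.5) contributes a regular 32-gon of circumradius 11.5; Combining (union): the regions partially overlap (shared area 87.78 mm²), so overlapping operands fuse into one piece — 2 connected regions. Overall, the cross-section has 2 separate islands. Island count = 2.

2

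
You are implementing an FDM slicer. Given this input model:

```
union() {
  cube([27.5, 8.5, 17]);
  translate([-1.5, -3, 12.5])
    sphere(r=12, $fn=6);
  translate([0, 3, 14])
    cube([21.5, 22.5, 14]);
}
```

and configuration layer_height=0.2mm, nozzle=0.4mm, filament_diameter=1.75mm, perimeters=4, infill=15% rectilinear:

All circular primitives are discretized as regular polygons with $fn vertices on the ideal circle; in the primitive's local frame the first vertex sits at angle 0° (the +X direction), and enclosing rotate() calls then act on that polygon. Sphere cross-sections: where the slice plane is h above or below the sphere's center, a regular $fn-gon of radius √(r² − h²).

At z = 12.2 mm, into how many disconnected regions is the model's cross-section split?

1

At z = 12.2 mm: the 27.5×8.5 cube contributes its full rectangle; the r=12 sphere at (-1.5, -3) slices to a regular 6-gon of circumradius 11.996 (√(r²−h²) with h=0.3 from center); the cube at (0, 3) is absent (z outside [14, 28]); Merging all regions: the regions partially overlap (shared area 49.00 mm²), so overlapping operands fuse into one piece — 1 connected region. The result has 1 disconnected region.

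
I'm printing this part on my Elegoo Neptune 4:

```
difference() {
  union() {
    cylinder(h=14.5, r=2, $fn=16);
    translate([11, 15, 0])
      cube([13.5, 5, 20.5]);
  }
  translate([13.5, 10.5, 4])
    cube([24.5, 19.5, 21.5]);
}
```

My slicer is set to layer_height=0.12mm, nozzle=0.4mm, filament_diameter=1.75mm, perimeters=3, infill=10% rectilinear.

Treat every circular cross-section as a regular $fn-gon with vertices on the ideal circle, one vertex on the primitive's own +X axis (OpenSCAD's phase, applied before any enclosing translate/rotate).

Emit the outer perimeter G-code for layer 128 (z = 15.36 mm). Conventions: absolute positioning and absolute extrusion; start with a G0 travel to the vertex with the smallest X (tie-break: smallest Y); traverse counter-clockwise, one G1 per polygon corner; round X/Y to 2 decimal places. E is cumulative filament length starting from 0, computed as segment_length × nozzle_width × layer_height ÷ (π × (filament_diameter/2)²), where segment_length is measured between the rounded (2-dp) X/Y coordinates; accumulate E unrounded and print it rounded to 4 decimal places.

At z = 15.36 mm: the cylinder is not intersected at this z (z outside [0, 14.5]); the cube at (11, 15) (footprint 13.5×5) is included at this height; Combining (union): only the 13.5×5 cube at (11, 15) is present, so the union is just that shape — 1 connected region; the cube at (13.5, 10.5) (footprint 24.5×19.5) is included at this height; Subtracting the remaining from the first: starting from that combined region, the 24.5×19.5 cube at (13.5, 10.5) partially overlaps it — only the 55.00 mm² overlap (of its 477.75 mm²) is removed, clipping the outline — 1 connected region. The outline is a single polygon with 4 vertices. Extrusion per mm of travel: 0.4 × 0.12 / (π × 0.875²) = 0.019956. Accumulating E over each segment gives final E = 0.2993.

G0 X11.00 Y15.00 Z15.36
G1 X13.50 Y15.00 E0.0499
G1 X13.50 Y20.00 E0.1497
G1 X11.00 Y20.00 E0.1996
G1 X11.00 Y15.00 E0.2993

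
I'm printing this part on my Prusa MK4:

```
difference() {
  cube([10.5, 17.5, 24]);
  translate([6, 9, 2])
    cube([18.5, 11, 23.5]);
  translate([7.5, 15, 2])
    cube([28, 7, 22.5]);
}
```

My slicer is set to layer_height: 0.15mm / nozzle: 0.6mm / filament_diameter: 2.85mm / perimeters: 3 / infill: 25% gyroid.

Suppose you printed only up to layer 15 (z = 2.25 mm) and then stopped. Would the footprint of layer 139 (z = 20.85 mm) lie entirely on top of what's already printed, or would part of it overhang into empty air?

entirely on top

Compare the two slices. At z = 2.25: the cube (footprint 10.5×17.5) is included at this height (area 183.75 mm²); the cube at (6, 9) is present — its section is the full 18.5×11 rectangle (area 203.50 mm²); the cube at (7.5, 15) is present — its section is the full 28×7 rectangle (area 196.00 mm²); Taking the first minus the rest: starting from the 10.5×17.5 cube (183.75 mm²), the 18.5×11 cube at (6, 9) partially overlaps it — only the 38.25 mm² overlap (of its 203.50 mm²) is removed, clipping the outline; the 28×7 cube at (7.5, 15) misses the remaining region (no effect) — area = 145.50 mm². At z = 20.85: the cube is present — its section is the full 10.5×17.5 rectangle (area 183.75 mm²); the cube at (6, 9) (footprint 18.5×11) is included at this height (area 203.50 mm²); the cube at (7.5, 15) is present — its section is the full 28×7 rectangle (area 196.00 mm²); After the difference (first − rest): starting from the 10.5×17.5 cube (183.75 mm²), the 18.5×11 cube at (6, 9) partially overlaps it — only the 38.25 mm² overlap (of its 203.50 mm²) is removed, clipping the outline; the 28×7 cube at (7.5, 15) misses the remaining region (no effect) — area = 145.50 mm². Checking containment: the cross-section at z = 20.85 is a subset of the cross-section at z = 2.25.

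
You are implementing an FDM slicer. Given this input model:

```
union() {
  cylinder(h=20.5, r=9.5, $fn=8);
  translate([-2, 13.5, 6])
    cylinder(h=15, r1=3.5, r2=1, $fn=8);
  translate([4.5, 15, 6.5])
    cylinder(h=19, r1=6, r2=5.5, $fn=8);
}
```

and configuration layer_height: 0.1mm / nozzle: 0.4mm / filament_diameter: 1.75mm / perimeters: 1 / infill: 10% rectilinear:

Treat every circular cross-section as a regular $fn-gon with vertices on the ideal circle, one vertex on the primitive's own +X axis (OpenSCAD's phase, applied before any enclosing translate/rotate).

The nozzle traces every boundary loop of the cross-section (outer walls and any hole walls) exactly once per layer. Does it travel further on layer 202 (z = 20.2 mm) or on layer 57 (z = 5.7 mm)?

layer 202 (z = 20.2 mm)

Layer 202 (z = 20.2): the r=9.5 cylinder contributes a regular 8-gon of circumradius 9.5 (perimeter = 2·8·9.500·sin(180°/8) = 58.17 mm); the cone at (-2, 13.5): at t=0.947 of its height the radius interpolates to r₁+(r₂−r₁)t = 1.133, giving a regular 8-gon of that circumradius (perimeter = 2·8·1.133·sin(180°/8) = 6.94 mm); the cone at (4.5, 15) (r1=6→r2=5.5) has section circumradius 5.639 here — a regular 8-gon (perimeter = 2·8·5.639·sin(180°/8) = 34.53 mm); Taking the union: the 3 present regions are separate (no shared area or edge), so areas and boundary lengths simply add and each stays a separate island — boundary = 99.64 mm. So its perimeter = 99.64 mm. Layer 57 (z = 5.7): the r=9.5 cylinder contributes a regular 8-gon of circumradius 9.5 (perimeter = 2·8·9.500·sin(180°/8) = 58.17 mm); the cone at (-2, 13.5) does not reach this height (z outside [6, 21]); the cone at (4.5, 15) is absent (z outside [6.5, 25.5]); Taking the union: only the r=9.5 cylinder is present, so the union is just that shape — boundary = 58.17 mm. So its perimeter = 58.17 mm. Layer 202 is larger (99.64 vs 58.17 mm).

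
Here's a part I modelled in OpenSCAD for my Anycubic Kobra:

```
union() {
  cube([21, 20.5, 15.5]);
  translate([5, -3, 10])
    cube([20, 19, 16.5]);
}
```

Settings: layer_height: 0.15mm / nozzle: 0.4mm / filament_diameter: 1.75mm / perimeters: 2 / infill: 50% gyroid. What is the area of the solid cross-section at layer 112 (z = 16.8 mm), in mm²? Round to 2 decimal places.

At z = 16.8 mm: the cube is not intersected at this z (z outside [0, 15.5]); the cube at (5, -3) is present — its section is the full 20×19 rectangle (area 380.00 mm²); Taking the union: only the 20×19 cube at (5, -3) is present, so the union is just that shape — area = 380.00 mm². Overall, the cross-section is a single solid region. Net area = 380.00 mm².

380.00 mm²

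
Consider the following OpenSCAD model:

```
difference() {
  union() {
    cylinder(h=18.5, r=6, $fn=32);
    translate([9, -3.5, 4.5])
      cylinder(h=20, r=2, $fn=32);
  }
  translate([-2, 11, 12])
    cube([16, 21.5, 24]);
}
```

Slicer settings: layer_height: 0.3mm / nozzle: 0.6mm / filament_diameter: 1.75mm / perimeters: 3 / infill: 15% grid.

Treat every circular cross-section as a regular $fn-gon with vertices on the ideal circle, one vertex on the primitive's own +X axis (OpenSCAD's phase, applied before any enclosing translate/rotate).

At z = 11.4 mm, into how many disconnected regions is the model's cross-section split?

2

At z = 11.4 mm: the cylinder: section is a regular 32-gon, circumradius r=6; the r=2 cylinder at (9, -3.5) gives a regular 32-gon of circumradius 2 (constant along its height); Combining (union): the 2 present regions are separate (no shared area or edge), so areas and boundary lengths simply add and each stays a separate island — 2 connected regions; the cube at (-2, 11) does not reach this height (z outside [12, 36]); Subtracting the remaining from the first: none of the subtracted shapes is present at this height, so the result so far is unchanged — 2 connected regions. The result has 2 disconnected regions.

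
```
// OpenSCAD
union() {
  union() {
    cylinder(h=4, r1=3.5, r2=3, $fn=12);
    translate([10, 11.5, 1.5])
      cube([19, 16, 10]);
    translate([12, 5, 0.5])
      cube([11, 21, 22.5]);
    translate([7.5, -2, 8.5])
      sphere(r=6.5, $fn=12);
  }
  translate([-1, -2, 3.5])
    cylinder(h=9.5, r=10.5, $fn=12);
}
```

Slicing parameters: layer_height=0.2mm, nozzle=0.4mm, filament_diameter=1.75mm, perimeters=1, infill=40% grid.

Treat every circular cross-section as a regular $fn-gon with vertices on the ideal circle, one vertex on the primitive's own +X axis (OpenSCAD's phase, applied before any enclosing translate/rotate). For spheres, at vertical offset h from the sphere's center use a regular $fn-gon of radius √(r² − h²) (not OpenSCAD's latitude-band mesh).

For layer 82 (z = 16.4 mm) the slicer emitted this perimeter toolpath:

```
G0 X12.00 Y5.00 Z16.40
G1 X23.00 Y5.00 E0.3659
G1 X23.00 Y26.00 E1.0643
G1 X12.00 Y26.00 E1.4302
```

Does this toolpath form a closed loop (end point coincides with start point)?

no

Start point (G0): (12.00, 5.00). End point (last G1): the path does not return to the start — open.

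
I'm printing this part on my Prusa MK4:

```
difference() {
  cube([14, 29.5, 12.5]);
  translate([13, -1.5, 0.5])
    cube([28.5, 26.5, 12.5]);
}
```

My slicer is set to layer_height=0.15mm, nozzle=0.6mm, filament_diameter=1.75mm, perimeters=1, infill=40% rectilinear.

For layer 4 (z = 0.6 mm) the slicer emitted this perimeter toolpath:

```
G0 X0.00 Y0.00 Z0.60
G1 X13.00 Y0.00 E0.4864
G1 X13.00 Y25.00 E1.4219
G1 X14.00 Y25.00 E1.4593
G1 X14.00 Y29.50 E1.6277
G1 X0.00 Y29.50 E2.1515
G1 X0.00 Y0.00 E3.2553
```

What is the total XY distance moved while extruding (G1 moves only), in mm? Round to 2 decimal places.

Sum the Euclidean lengths of each G1 segment: total = 87.00 mm.

87.00 mm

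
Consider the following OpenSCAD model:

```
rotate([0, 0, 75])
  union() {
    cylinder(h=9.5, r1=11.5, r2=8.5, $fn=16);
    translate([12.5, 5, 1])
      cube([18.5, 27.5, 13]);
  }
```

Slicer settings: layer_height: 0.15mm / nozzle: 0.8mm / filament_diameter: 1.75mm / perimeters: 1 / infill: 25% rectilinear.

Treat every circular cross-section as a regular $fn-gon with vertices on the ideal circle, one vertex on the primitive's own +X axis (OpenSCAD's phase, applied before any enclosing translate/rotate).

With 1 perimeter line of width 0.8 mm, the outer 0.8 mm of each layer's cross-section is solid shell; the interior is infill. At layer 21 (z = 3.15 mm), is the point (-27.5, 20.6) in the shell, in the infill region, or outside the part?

At z = 3.15 mm: the cone: at t=0.332 of its height the radius interpolates to r₁+(r₂−r₁)t = 10.505, giving a regular 16-gon of that circumradius; the cube at (12.5, 5) (footprint 18.5×27.5) is included at this height; Taking the union: the 2 present regions are separate (no shared area or edge), so areas and boundary lengths simply add and each stays a separate island — 2 connected regions; (whole slice rotated 75° about Z — lengths, areas and connectivity unchanged). Overall, the cross-section has 2 separate islands. Undo the 75° rotation: the query point maps to (12.781, 31.895) in the un-rotated model frame. The nearest boundary edge runs (12.50, 5.00)→(12.50, 32.50); distance from the point to it = 0.28 mm. (Shell/infill is judged within the island containing the point — the largest one.) The point is inside the cross-section, 0.28 mm from the nearest boundary — within the 0.8 mm shell band (1 × 0.8).

shell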